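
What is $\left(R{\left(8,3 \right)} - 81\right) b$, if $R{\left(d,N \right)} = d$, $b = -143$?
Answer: $10439$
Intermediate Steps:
$\left(R{\left(8,3 \right)} - 81\right) b = \left(8 - 81\right) \left(-143\right) = \left(-73\right) \left(-143\right) = 10439$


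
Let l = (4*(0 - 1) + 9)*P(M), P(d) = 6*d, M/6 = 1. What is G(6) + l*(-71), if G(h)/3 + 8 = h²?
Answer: -12696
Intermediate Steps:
M = 6 (M = 6*1 = 6)
G(h) = -24 + 3*h²
l = 180 (l = (4*(0 - 1) + 9)*(6*6) = (4*(-1) + 9)*36 = (-4 + 9)*36 = 5*36 = 180)
G(6) + l*(-71) = (-24 + 3*6²) + 180*(-71) = (-24 + 3*36) - 12780 = (-24 + 108) - 12780 = 84 - 12780 = -12696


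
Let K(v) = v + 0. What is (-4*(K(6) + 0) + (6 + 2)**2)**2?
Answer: 1600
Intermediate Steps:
K(v) = v
(-4*(K(6) + 0) + (6 + 2)**2)**2 = (-4*(6 + 0) + (6 + 2)**2)**2 = (-4*6 + 8**2)**2 = (-24 + 64)**2 = 40**2 = 1600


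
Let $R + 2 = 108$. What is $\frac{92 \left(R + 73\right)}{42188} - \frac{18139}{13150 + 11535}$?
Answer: $- \frac{89683888}{260352695} \approx -0.34447$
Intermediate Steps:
$R = 106$ ($R = -2 + 108 = 106$)
$\frac{92 \left(R + 73\right)}{42188} - \frac{18139}{13150 + 11535} = \frac{92 \left(106 + 73\right)}{42188} - \frac{18139}{13150 + 11535} = 92 \cdot 179 \cdot \frac{1}{42188} - \frac{18139}{24685} = 16468 \cdot \frac{1}{42188} - \frac{18139}{24685} = \frac{4117}{10547} - \frac{18139}{24685} = - \frac{89683888}{260352695}$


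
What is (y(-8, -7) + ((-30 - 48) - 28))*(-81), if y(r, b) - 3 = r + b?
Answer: 9558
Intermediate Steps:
y(r, b) = 3 + b + r (y(r, b) = 3 + (r + b) = 3 + (b + r) = 3 + b + r)
(y(-8, -7) + ((-30 - 48) - 28))*(-81) = ((3 - 7 - 8) + ((-30 - 48) - 28))*(-81) = (-12 + (-78 - 28))*(-81) = (-12 - 106)*(-81) = -118*(-81) = 9558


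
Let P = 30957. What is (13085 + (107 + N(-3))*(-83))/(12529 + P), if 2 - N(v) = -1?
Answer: 3955/43486 ≈ 0.090949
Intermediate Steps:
N(v) = 3 (N(v) = 2 - 1*(-1) = 2 + 1 = 3)
(13085 + (107 + N(-3))*(-83))/(12529 + P) = (13085 + (107 + 3)*(-83))/(12529 + 30957) = (13085 + 110*(-83))/43486 = (13085 - 9130)*(1/43486) = 3955*(1/43486) = 3955/43486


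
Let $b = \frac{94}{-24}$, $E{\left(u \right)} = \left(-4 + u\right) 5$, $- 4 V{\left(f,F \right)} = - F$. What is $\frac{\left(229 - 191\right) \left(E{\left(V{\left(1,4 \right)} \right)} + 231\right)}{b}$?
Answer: $- \frac{98496}{47} \approx -2095.7$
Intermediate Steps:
$V{\left(f,F \right)} = \frac{F}{4}$ ($V{\left(f,F \right)} = - \frac{\left(-1\right) F}{4} = \frac{F}{4}$)
$E{\left(u \right)} = -20 + 5 u$
$b = - \frac{47}{12}$ ($b = 94 \left(- \frac{1}{24}\right) = - \frac{47}{12} \approx -3.9167$)
$\frac{\left(229 - 191\right) \left(E{\left(V{\left(1,4 \right)} \right)} + 231\right)}{b} = \frac{\left(229 - 191\right) \left(\left(-20 + 5 \cdot \frac{1}{4} \cdot 4\right) + 231\right)}{- \frac{47}{12}} = 38 \left(\left(-20 + 5 \cdot 1\right) + 231\right) \left(- \frac{12}{47}\right) = 38 \left(\left(-20 + 5\right) + 231\right) \left(- \frac{12}{47}\right) = 38 \left(-15 + 231\right) \left(- \frac{12}{47}\right) = 38 \cdot 216 \left(- \frac{12}{47}\right) = 8208 \left(- \frac{12}{47}\right) = - \frac{98496}{47}$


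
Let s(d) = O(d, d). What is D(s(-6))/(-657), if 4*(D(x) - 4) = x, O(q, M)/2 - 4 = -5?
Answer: -7/1314 ≈ -0.0053272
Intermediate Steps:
O(q, M) = -2 (O(q, M) = 8 + 2*(-5) = 8 - 10 = -2)
s(d) = -2
D(x) = 4 + x/4
D(s(-6))/(-657) = (4 + (¼)*(-2))/(-657) = (4 - ½)*(-1/657) = (7/2)*(-1/657) = -7/1314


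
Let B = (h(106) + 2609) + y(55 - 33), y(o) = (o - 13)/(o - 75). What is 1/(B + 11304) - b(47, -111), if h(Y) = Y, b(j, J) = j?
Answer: -34920853/742998 ≈ -47.000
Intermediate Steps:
y(o) = (-13 + o)/(-75 + o)
B = 143886/53 (B = (106 + 2609) + (-13 + (55 - 33))/(-75 + (55 - 33)) = 2715 + (-13 + 22)/(-75 + 22) = 2715 + 9/(-53) = 2715 - 1/53*9 = 2715 - 9/53 = 143886/53 ≈ 2714.8)
1/(B + 11304) - b(47, -111) = 1/(143886/53 + 11304) - 1*47 = 1/(742998/53) - 47 = 53/742998 - 47 = -34920853/742998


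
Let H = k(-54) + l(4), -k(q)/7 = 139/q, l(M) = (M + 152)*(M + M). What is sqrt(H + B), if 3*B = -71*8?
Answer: sqrt(348846)/18 ≈ 32.813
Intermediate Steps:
l(M) = 2*M*(152 + M) (l(M) = (152 + M)*(2*M) = 2*M*(152 + M))
k(q) = -973/q
B = -568/3 (B = (-71*8)/3 = (1/3)*(-568) = -568/3 ≈ -189.33)
H = 68365/54 (H = -973/(-54) + 2*4*(152 + 4) = -973*(-1/54) + 2*4*156 = 973/54 + 1248 = 68365/54 ≈ 1266.0)
sqrt(H + B) = sqrt(68365/54 - 568/3) = sqrt(58141/54) = sqrt(348846)/18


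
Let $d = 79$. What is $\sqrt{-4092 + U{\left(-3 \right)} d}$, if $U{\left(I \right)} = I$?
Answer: $3 i \sqrt{481} \approx 65.795 i$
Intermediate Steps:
$\sqrt{-4092 + U{\left(-3 \right)} d} = \sqrt{-4092 - 237} = \sqrt{-4329} = 3 i \sqrt{481}$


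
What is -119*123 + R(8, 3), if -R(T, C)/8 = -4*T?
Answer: -14381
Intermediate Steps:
R(T, C) = 32*T (R(T, C) = -(-32)*T = 32*T)
-119*123 + R(8, 3) = -119*123 + 32*8 = -14637 + 256 = -14381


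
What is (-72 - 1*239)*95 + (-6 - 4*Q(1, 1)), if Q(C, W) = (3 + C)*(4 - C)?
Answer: -29599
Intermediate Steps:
(-72 - 1*239)*95 + (-6 - 4*Q(1, 1)) = (-72 - 1*239)*95 + (-6 - 4*(12 + 1 - 1*1**2)) = (-72 - 239)*95 + (-6 - 4*(12 + 1 - 1*1)) = -311*95 + (-6 - 4*(12 + 1 - 1)) = -29545 + (-6 - 4*12) = -29545 + (-6 - 48) = -29545 - 54 = -29599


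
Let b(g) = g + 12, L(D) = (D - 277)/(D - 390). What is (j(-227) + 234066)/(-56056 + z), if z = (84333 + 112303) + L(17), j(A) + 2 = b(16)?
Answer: 21829079/13109150 ≈ 1.6652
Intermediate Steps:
L(D) = (-277 + D)/(-390 + D)
b(g) = 12 + g
j(A) = 26 (j(A) = -2 + (12 + 16) = -2 + 28 = 26)
z = 73345488/373 (z = (84333 + 112303) + (-277 + 17)/(-390 + 17) = 196636 - 260/(-373) = 196636 - 1/373*(-260) = 196636 + 260/373 = 73345488/373 ≈ 1.9664e+5)
(j(-227) + 234066)/(-56056 + z) = (26 + 234066)/(-56056 + 73345488/373) = 234092/(52436600/373) = 234092*(373/52436600) = 21829079/13109150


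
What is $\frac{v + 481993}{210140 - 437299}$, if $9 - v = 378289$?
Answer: $- \frac{103713}{227159} \approx -0.45657$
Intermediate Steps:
$v = -378280$ ($v = 9 - 378289 = -378280$)
$\frac{v + 481993}{210140 - 437299} = \frac{-378280 + 481993}{210140 - 437299} = \frac{103713}{-227159} = 103713 \left(- \frac{1}{227159}\right) = - \frac{103713}{227159}$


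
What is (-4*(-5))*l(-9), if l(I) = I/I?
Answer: 20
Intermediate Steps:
l(I) = 1
(-4*(-5))*l(-9) = -4*(-5)*1 = 20*1 = 20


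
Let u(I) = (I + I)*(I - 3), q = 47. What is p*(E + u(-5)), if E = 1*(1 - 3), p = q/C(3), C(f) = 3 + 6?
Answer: 1222/3 ≈ 407.33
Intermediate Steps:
C(f) = 9
u(I) = 2*I*(-3 + I) (u(I) = (2*I)*(-3 + I) = 2*I*(-3 + I))
p = 47/9 ≈ 5.2222
E = -2 (E = 1*(-2) = -2)
p*(E + u(-5)) = 47*(-2 + 2*(-5)*(-3 - 5))/9 = 47*(-2 + 2*(-5)*(-8))/9 = 47*(-2 + 80)/9 = (47/9)*78 = 1222/3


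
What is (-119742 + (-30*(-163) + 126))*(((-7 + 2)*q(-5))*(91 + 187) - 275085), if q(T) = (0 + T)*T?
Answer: 35546130210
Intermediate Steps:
q(T) = T² (q(T) = T*T = T²)
(-119742 + (-30*(-163) + 126))*(((-7 + 2)*q(-5))*(91 + 187) - 275085) = (-119742 + (-30*(-163) + 126))*(((-7 + 2)*(-5)²)*(91 + 187) - 275085) = (-119742 + (4890 + 126))*(-5*25*278 - 275085) = (-119742 + 5016)*(-125*278 - 275085) = -114726*(-34750 - 275085) = -114726*(-309835) = 35546130210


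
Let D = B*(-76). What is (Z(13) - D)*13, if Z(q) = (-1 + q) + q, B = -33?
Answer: -32279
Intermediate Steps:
Z(q) = -1 + 2*q
D = 2508 (D = -33*(-76) = 2508)
(Z(13) - D)*13 = ((-1 + 2*13) - 1*2508)*13 = ((-1 + 26) - 2508)*13 = (25 - 2508)*13 = -2483*13 = -32279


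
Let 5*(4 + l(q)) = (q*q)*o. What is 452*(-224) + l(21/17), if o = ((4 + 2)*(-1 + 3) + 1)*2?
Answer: -146297674/1445 ≈ -1.0124e+5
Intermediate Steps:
o = 26 (o = (6*2 + 1)*2 = (12 + 1)*2 = 13*2 = 26)
l(q) = -4 + 26*q²/5 (l(q) = -4 + ((q*q)*26)/5 = -4 + (q²*26)/5 = -4 + (26*q²)/5 = -4 + 26*q²/5)
452*(-224) + l(21/17) = 452*(-224) + (-4 + 26*(21/17)²/5) = -101248 + (-4 + 26*(21*(1/17))²/5) = -101248 + (-4 + 26*(21/17)²/5) = -101248 + (-4 + (26/5)*(441/289)) = -101248 + (-4 + 11466/1445) = -101248 + 5686/1445 = -146297674/1445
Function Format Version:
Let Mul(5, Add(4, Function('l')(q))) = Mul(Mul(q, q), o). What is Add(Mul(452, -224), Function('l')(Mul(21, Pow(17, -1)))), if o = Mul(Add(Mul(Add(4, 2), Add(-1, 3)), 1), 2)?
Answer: Rational(-146297674, 1445) ≈ -1.0124e+5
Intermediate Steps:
o = 26 (o = Mul(Add(Mul(6, 2), 1), 2) = Mul(Add(12, 1), 2) = Mul(13, 2) = 26)
Function('l')(q) = Add(-4, Mul(Rational(26, 5), Pow(q, 2))) (Function('l')(q) = Add(-4, Mul(Rational(1, 5), Mul(Mul(q, q), 26))) = Add(-4, Mul(Rational(1, 5), Mul(Pow(q, 2), 26))) = Add(-4, Mul(Rational(1, 5), Mul(26, Pow(q, 2)))) = Add(-4, Mul(Rational(26, 5), Pow(q, 2))))
Add(Mul(452, -224), Function('l')(Mul(21, Pow(17, -1)))) = Add(Mul(452, -224), Add(-4, Mul(Rational(26, 5), Pow(Mul(21, Pow(17, -1)), 2)))) = Add(-101248, Add(-4, Mul(Rational(26, 5), Pow(Mul(21, Rational(1, 17)), 2)))) = Add(-101248, Add(-4, Mul(Rational(26, 5), Pow(Rational(21, 17), 2)))) = Add(-101248, Add(-4, Mul(Rational(26, 5), Rational(441, 289)))) = Add(-101248, Add(-4, Rational(11466, 1445))) = Add(-101248, Rational(5686, 1445)) = Rational(-146297674, 1445)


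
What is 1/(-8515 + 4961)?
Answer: -1/3554 ≈ -0.00028137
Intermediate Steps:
1/(-8515 + 4961) = 1/(-3554) = -1/3554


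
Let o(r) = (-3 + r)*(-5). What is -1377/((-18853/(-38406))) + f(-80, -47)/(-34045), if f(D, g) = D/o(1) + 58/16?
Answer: -169456174429/60409448 ≈ -2805.1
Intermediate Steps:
o(r) = 15 - 5*r
f(D, g) = 29/8 + D/10 (f(D, g) = D/(15 - 5*1) + 58/16 = D/(15 - 5) + 58*(1/16) = D/10 + 29/8 = 29/8 + D/10)
-1377/((-18853/(-38406))) + f(-80, -47)/(-34045) = -1377/((-18853/(-38406))) + (29/8 + (⅒)*(-80))/(-34045) = -1377/((-18853*(-1/38406))) + (29/8 - 8)*(-1/34045) = -1377/18853/38406 - 35/8*(-1/34045) = -1377*38406/18853 + 7/54472 = -3110886/1109 + 7/54472 = -169456174429/60409448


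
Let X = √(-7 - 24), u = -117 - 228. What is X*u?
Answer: -345*I*√31 ≈ -1920.9*I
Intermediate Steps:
u = -345
X = I*√31 (X = √(-31) = I*√31 ≈ 5.5678*I)
X*u = (I*√31)*(-345) = -345*I*√31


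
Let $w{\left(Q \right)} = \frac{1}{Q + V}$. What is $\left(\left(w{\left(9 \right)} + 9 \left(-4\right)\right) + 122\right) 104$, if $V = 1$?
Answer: $\frac{44772}{5} \approx 8954.4$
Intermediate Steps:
$w{\left(Q \right)} = \frac{1}{1 + Q}$ ($w{\left(Q \right)} = \frac{1}{Q + 1} = \frac{1}{1 + Q}$)
$\left(\left(w{\left(9 \right)} + 9 \left(-4\right)\right) + 122\right) 104 = \left(\left(\frac{1}{1 + 9} + 9 \left(-4\right)\right) + 122\right) 104 = \left(\left(\frac{1}{10} - 36\right) + 122\right) 104 = \left(- \frac{359}{10} + 122\right) 104 = \frac{861}{10} \cdot 104 = \frac{44772}{5}$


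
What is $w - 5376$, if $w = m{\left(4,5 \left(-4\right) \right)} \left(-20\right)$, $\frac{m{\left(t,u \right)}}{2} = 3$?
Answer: $-5496$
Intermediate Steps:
$m{\left(t,u \right)} = 6$ ($m{\left(t,u \right)} = 2 \cdot 3 = 6$)
$w = -120$ ($w = 6 \left(-20\right) = -120$)
$w - 5376 = -120 - 5376 = -5496$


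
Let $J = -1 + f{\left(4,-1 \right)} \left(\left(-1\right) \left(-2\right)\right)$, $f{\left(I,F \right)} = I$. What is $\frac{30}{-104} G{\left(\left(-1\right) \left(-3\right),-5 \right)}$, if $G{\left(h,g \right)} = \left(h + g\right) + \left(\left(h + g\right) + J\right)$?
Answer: $- \frac{45}{52} \approx -0.86539$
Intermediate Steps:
$J = 7$ ($J = -1 + 4 \left(\left(-1\right) \left(-2\right)\right) = -1 + 4 \cdot 2 = -1 + 8 = 7$)
$G{\left(h,g \right)} = 7 + 2 g + 2 h$ ($G{\left(h,g \right)} = \left(h + g\right) + \left(\left(h + g\right) + 7\right) = \left(g + h\right) + \left(\left(g + h\right) + 7\right) = \left(g + h\right) + \left(7 + g + h\right) = 7 + 2 g + 2 h$)
$\frac{30}{-104} G{\left(\left(-1\right) \left(-3\right),-5 \right)} = \frac{30}{-104} \left(7 + 2 \left(-5\right) + 2 \left(\left(-1\right) \left(-3\right)\right)\right) = 30 \left(- \frac{1}{104}\right) \left(7 - 10 + 2 \cdot 3\right) = - \frac{15 \left(7 - 10 + 6\right)}{52} = \left(- \frac{15}{52}\right) 3 = - \frac{45}{52}$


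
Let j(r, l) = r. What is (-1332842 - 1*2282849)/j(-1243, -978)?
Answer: 3615691/1243 ≈ 2908.8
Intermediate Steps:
(-1332842 - 1*2282849)/j(-1243, -978) = (-1332842 - 1*2282849)/(-1243) = (-1332842 - 2282849)*(-1/1243) = -3615691*(-1/1243) = 3615691/1243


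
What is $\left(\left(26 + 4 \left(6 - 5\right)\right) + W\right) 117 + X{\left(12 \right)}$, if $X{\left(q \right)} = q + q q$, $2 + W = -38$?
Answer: $-1014$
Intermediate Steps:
$W = -40$ ($W = -2 - 38 = -40$)
$X{\left(q \right)} = q + q^{2}$
$\left(\left(26 + 4 \left(6 - 5\right)\right) + W\right) 117 + X{\left(12 \right)} = \left(\left(26 + 4 \left(6 - 5\right)\right) - 40\right) 117 + 12 \left(1 + 12\right) = \left(\left(26 + 4 \cdot 1\right) - 40\right) 117 + 12 \cdot 13 = \left(\left(26 + 4\right) - 40\right) 117 + 156 = \left(30 - 40\right) 117 + 156 = \left(-10\right) 117 + 156 = -1170 + 156 = -1014$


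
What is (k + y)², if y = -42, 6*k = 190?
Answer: 961/9 ≈ 106.78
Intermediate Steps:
k = 95/3 (k = (⅙)*190 = 95/3 ≈ 31.667)
(k + y)² = (95/3 - 42)² = (-31/3)² = 961/9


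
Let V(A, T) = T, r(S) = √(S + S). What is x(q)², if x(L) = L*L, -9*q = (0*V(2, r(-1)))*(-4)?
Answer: 0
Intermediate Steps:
r(S) = √2*√S (r(S) = √(2*S) = √2*√S)
q = 0 (q = -0*(√2*√(-1))*(-4)/9 = -0*(√2*I)*(-4)/9 = -0*(I*√2)*(-4)/9 = -0*(-4) = -⅑*0 = 0)
x(L) = L²
x(q)² = (0²)² = 0² = 0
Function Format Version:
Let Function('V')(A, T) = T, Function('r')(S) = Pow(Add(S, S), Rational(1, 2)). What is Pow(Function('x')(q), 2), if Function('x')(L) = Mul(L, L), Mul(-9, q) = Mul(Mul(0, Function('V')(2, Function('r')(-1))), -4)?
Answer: 0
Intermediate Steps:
Function('r')(S) = Mul(Pow(2, Rational(1, 2)), Pow(S, Rational(1, 2))) (Function('r')(S) = Pow(Mul(2, S), Rational(1, 2)) = Mul(Pow(2, Rational(1, 2)), Pow(S, Rational(1, 2))))
q = 0 (q = Mul(Rational(-1, 9), Mul(Mul(0, Mul(Pow(2, Rational(1, 2)), Pow(-1, Rational(1, 2)))), -4)) = Mul(Rational(-1, 9), Mul(Mul(0, Mul(Pow(2, Rational(1, 2)), I)), -4)) = Mul(Rational(-1, 9), Mul(Mul(0, Mul(I, Pow(2, Rational(1, 2)))), -4)) = Mul(Rational(-1, 9), Mul(0, -4)) = Mul(Rational(-1, 9), 0) = 0)
Function('x')(L) = Pow(L, 2)
Pow(Function('x')(q), 2) = Pow(Pow(0, 2), 2) = Pow(0, 2) = 0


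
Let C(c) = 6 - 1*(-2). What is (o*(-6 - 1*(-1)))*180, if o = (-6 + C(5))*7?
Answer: -12600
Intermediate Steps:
C(c) = 8 (C(c) = 6 + 2 = 8)
o = 14 (o = (-6 + 8)*7 = 2*7 = 14)
(o*(-6 - 1*(-1)))*180 = (14*(-6 - 1*(-1)))*180 = (14*(-6 + 1))*180 = (14*(-5))*180 = -70*180 = -12600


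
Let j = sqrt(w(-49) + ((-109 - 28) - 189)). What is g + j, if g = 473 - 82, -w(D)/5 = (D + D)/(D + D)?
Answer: 391 + I*sqrt(331) ≈ 391.0 + 18.193*I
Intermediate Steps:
w(D) = -5 (w(D) = -5*(D + D)/(D + D) = -5*2*D/(2*D) = -5*2*D*1/(2*D) = -5*1 = -5)
j = I*sqrt(331) (j = sqrt(-5 + ((-109 - 28) - 189)) = sqrt(-5 + (-137 - 189)) = sqrt(-5 - 326) = sqrt(-331) = I*sqrt(331) ≈ 18.193*I)
g = 391
g + j = 391 + I*sqrt(331)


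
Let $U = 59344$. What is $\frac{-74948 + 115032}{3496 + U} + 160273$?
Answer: $\frac{2517898851}{15710} \approx 1.6027 \cdot 10^{5}$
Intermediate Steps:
$\frac{-74948 + 115032}{3496 + U} + 160273 = \frac{-74948 + 115032}{3496 + 59344} + 160273 = \frac{40084}{62840} + 160273 = 40084 \cdot \frac{1}{62840} + 160273 = \frac{10021}{15710} + 160273 = \frac{2517898851}{15710}$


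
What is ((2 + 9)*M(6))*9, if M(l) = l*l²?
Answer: 21384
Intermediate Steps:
M(l) = l³
((2 + 9)*M(6))*9 = ((2 + 9)*6³)*9 = (11*216)*9 = 2376*9 = 21384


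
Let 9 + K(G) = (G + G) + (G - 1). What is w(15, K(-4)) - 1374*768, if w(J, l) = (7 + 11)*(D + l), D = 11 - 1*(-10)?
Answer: -1055250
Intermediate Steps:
D = 21 (D = 11 + 10 = 21)
K(G) = -10 + 3*G (K(G) = -9 + ((G + G) + (G - 1)) = -9 + (2*G + (-1 + G)) = -9 + (-1 + 3*G) = -10 + 3*G)
w(J, l) = 378 + 18*l (w(J, l) = (7 + 11)*(21 + l) = 18*(21 + l) = 378 + 18*l)
w(15, K(-4)) - 1374*768 = (378 + 18*(-10 + 3*(-4))) - 1374*768 = (378 + 18*(-10 - 12)) - 1055232 = (378 + 18*(-22)) - 1055232 = (378 - 396) - 1055232 = -18 - 1055232 = -1055250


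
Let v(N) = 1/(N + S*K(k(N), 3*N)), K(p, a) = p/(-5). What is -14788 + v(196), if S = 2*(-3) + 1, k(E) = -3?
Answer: -2854083/193 ≈ -14788.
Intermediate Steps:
K(p, a) = -p/5 (K(p, a) = p*(-1/5) = -p/5)
S = -5 (S = -6 + 1 = -5)
v(N) = 1/(-3 + N) (v(N) = 1/(N - (-1)*(-3)) = 1/(N - 5*3/5) = 1/(N - 3) = 1/(-3 + N))
-14788 + v(196) = -14788 + 1/(-3 + 196) = -14788 + 1/193 = -2854083/193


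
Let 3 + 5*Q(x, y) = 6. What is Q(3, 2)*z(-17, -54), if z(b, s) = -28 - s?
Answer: 78/5 ≈ 15.600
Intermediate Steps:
Q(x, y) = ⅗ (Q(x, y) = -⅗ + (⅕)*6 = -⅗ + 6/5 = ⅗)
Q(3, 2)*z(-17, -54) = 3*(-28 - 1*(-54))/5 = 3*(-28 + 54)/5 = (⅗)*26 = 78/5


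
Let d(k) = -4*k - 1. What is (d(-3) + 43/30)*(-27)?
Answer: -3357/10 ≈ -335.70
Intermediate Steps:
d(k) = -1 - 4*k
(d(-3) + 43/30)*(-27) = ((-1 - 4*(-3)) + 43/30)*(-27) = ((-1 + 12) + 43*(1/30))*(-27) = (11 + 43/30)*(-27) = (373/30)*(-27) = -3357/10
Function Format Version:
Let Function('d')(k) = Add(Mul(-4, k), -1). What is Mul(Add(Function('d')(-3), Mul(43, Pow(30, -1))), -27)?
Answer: Rational(-3357, 10) ≈ -335.70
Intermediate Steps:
Function('d')(k) = Add(-1, Mul(-4, k))
Mul(Add(Function('d')(-3), Mul(43, Pow(30, -1))), -27) = Mul(Add(Add(-1, Mul(-4, -3)), Mul(43, Pow(30, -1))), -27) = Mul(Add(Add(-1, 12), Mul(43, Rational(1, 30))), -27) = Mul(Add(11, Rational(43, 30)), -27) = Mul(Rational(373, 30), -27) = Rational(-3357, 10)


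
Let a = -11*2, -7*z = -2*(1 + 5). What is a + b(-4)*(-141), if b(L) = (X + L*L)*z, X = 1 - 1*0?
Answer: -28918/7 ≈ -4131.1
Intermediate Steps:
z = 12/7 (z = -(-2)*(1 + 5)/7 = -(-2)*6/7 = -⅐*(-12) = 12/7 ≈ 1.7143)
X = 1 (X = 1 + 0 = 1)
b(L) = 12/7 + 12*L²/7 (b(L) = (1 + L*L)*(12/7) = (1 + L²)*(12/7) = 12/7 + 12*L²/7)
a = -22
a + b(-4)*(-141) = -22 + (12/7 + (12/7)*(-4)²)*(-141) = -22 + (12/7 + (12/7)*16)*(-141) = -22 + (12/7 + 192/7)*(-141) = -22 + (204/7)*(-141) = -22 - 28764/7 = -28918/7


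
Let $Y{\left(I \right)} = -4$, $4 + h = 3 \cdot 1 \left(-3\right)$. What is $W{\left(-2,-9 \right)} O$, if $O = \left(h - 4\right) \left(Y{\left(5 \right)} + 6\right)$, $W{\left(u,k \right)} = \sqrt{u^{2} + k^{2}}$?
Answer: $- 34 \sqrt{85} \approx -313.46$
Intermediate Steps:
$h = -13$ ($h = -4 + 3 \cdot 1 \left(-3\right) = -4 + 3 \left(-3\right) = -4 - 9 = -13$)
$W{\left(u,k \right)} = \sqrt{k^{2} + u^{2}}$
$O = -34$ ($O = \left(-13 - 4\right) \left(-4 + 6\right) = \left(-17\right) 2 = -34$)
$W{\left(-2,-9 \right)} O = \sqrt{\left(-9\right)^{2} + \left(-2\right)^{2}} \left(-34\right) = \sqrt{81 + 4} \left(-34\right) = \sqrt{85} \left(-34\right) = - 34 \sqrt{85}$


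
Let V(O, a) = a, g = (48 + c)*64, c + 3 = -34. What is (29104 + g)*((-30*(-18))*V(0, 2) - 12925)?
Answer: -353075760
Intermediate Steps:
c = -37 (c = -3 - 34 = -37)
g = 704 (g = (48 - 37)*64 = 11*64 = 704)
(29104 + g)*((-30*(-18))*V(0, 2) - 12925) = (29104 + 704)*(-30*(-18)*2 - 12925) = 29808*(540*2 - 12925) = 29808*(1080 - 12925) = 29808*(-11845) = -353075760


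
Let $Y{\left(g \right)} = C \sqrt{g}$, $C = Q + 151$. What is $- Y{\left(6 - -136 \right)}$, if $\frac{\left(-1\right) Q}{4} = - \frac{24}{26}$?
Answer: $- \frac{2011 \sqrt{142}}{13} \approx -1843.4$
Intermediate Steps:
$Q = \frac{48}{13}$ ($Q = - 4 \left(- \frac{24}{26}\right) = - 4 \left(\left(-24\right) \frac{1}{26}\right) = \left(-4\right) \left(- \frac{12}{13}\right) = \frac{48}{13} \approx 3.6923$)
$C = \frac{2011}{13}$ ($C = \frac{48}{13} + 151 = \frac{2011}{13} \approx 154.69$)
$Y{\left(g \right)} = \frac{2011 \sqrt{g}}{13}$
$- Y{\left(6 - -136 \right)} = - \frac{2011 \sqrt{6 - -136}}{13} = - \frac{2011 \sqrt{6 + 136}}{13} = - \frac{2011 \sqrt{142}}{13}$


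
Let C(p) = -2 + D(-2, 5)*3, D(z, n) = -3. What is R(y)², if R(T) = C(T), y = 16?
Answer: 121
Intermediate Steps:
C(p) = -11 (C(p) = -2 - 3*3 = -2 - 9 = -11)
R(T) = -11
R(y)² = (-11)² = 121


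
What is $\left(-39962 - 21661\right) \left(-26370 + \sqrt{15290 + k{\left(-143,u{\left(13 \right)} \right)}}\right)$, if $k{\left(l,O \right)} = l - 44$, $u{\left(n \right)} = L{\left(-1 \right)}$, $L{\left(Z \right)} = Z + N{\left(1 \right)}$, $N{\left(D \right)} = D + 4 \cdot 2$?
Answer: $1624998510 - 61623 \sqrt{15103} \approx 1.6174 \cdot 10^{9}$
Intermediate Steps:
$N{\left(D \right)} = 8 + D$ ($N{\left(D \right)} = D + 8 = 8 + D$)
$L{\left(Z \right)} = 9 + Z$ ($L{\left(Z \right)} = Z + \left(8 + 1\right) = Z + 9 = 9 + Z$)
$u{\left(n \right)} = 8$ ($u{\left(n \right)} = 9 - 1 = 8$)
$k{\left(l,O \right)} = -44 + l$
$\left(-39962 - 21661\right) \left(-26370 + \sqrt{15290 + k{\left(-143,u{\left(13 \right)} \right)}}\right) = \left(-39962 - 21661\right) \left(-26370 + \sqrt{15290 - 187}\right) = - 61623 \left(-26370 + \sqrt{15290 - 187}\right) = - 61623 \left(-26370 + \sqrt{15103}\right) = 1624998510 - 61623 \sqrt{15103}$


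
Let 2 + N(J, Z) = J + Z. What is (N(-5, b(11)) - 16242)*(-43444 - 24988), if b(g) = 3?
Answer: 1111746272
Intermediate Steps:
N(J, Z) = -2 + J + Z (N(J, Z) = -2 + (J + Z) = -2 + J + Z)
(N(-5, b(11)) - 16242)*(-43444 - 24988) = ((-2 - 5 + 3) - 16242)*(-43444 - 24988) = (-4 - 16242)*(-68432) = -16246*(-68432) = 1111746272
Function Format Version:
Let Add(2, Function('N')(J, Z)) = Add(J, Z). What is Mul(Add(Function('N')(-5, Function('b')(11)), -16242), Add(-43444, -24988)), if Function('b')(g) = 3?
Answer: 1111746272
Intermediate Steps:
Function('N')(J, Z) = Add(-2, J, Z) (Function('N')(J, Z) = Add(-2, Add(J, Z)) = Add(-2, J, Z))
Mul(Add(Function('N')(-5, Function('b')(11)), -16242), Add(-43444, -24988)) = Mul(Add(Add(-2, -5, 3), -16242), Add(-43444, -24988)) = Mul(Add(-4, -16242), -68432) = Mul(-16246, -68432) = 1111746272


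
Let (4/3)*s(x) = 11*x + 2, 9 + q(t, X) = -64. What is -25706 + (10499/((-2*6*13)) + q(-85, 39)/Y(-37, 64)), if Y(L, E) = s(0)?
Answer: -4028227/156 ≈ -25822.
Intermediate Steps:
q(t, X) = -73 (q(t, X) = -9 - 64 = -73)
s(x) = 3/2 + 33*x/4 (s(x) = 3*(11*x + 2)/4 = 3*(2 + 11*x)/4 = 3/2 + 33*x/4)
Y(L, E) = 3/2 (Y(L, E) = 3/2 + (33/4)*0 = 3/2 + 0 = 3/2)
-25706 + (10499/((-2*6*13)) + q(-85, 39)/Y(-37, 64)) = -25706 + (10499/((-2*6*13)) - 73/3/2) = -25706 + (10499/((-12*13)) - 73*⅔) = -25706 + (10499/(-156) - 146/3) = -25706 + (10499*(-1/156) - 146/3) = -25706 + (-10499/156 - 146/3) = -25706 - 18091/156 = -4028227/156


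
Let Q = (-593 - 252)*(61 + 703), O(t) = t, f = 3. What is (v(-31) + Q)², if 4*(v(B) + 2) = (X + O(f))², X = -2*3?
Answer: 6668371417761/16 ≈ 4.1677e+11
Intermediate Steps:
X = -6
Q = -645580 (Q = -845*764 = -645580)
v(B) = ¼ (v(B) = -2 + (-6 + 3)²/4 = -2 + (¼)*(-3)² = -2 + (¼)*9 = -2 + 9/4 = ¼)
(v(-31) + Q)² = (¼ - 645580)² = (-2582319/4)² = 6668371417761/16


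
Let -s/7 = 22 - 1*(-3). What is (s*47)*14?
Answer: -115150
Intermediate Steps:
s = -175 (s = -7*(22 - 1*(-3)) = -7*(22 + 3) = -7*25 = -175)
(s*47)*14 = -175*47*14 = -8225*14 = -115150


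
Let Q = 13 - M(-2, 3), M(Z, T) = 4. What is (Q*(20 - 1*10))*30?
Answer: 2700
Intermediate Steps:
Q = 9 (Q = 13 - 1*4 = 13 - 4 = 9)
(Q*(20 - 1*10))*30 = (9*(20 - 1*10))*30 = (9*(20 - 10))*30 = (9*10)*30 = 90*30 = 2700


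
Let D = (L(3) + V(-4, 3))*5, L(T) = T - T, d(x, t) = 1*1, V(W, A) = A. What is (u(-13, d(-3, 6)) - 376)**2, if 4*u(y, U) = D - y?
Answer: 136161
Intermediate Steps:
d(x, t) = 1
L(T) = 0
D = 15 (D = (0 + 3)*5 = 3*5 = 15)
u(y, U) = 15/4 - y/4 (u(y, U) = (15 - y)/4 = 15/4 - y/4)
(u(-13, d(-3, 6)) - 376)**2 = ((15/4 - 1/4*(-13)) - 376)**2 = ((15/4 + 13/4) - 376)**2 = (7 - 376)**2 = (-369)**2 = 136161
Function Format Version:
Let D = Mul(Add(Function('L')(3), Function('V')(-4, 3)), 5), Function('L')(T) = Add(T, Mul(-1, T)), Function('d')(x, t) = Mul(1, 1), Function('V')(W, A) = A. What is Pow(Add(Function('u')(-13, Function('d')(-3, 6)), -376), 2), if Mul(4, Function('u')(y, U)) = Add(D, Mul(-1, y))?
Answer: 136161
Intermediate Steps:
Function('d')(x, t) = 1
Function('L')(T) = 0
D = 15 (D = Mul(Add(0, 3), 5) = Mul(3, 5) = 15)
Function('u')(y, U) = Add(Rational(15, 4), Mul(Rational(-1, 4), y)) (Function('u')(y, U) = Mul(Rational(1, 4), Add(15, Mul(-1, y))) = Add(Rational(15, 4), Mul(Rational(-1, 4), y)))
Pow(Add(Function('u')(-13, Function('d')(-3, 6)), -376), 2) = Pow(Add(Add(Rational(15, 4), Mul(Rational(-1, 4), -13)), -376), 2) = Pow(Add(Add(Rational(15, 4), Rational(13, 4)), -376), 2) = Pow(Add(7, -376), 2) = Pow(-369, 2) = 136161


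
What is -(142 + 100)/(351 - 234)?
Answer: -242/117 ≈ -2.0684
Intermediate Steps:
-(142 + 100)/(351 - 234) = -242/117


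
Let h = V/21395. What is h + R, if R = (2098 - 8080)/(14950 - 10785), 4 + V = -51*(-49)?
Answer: -23518643/17822035 ≈ -1.3196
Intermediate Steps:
V = 2495 (V = -4 - 51*(-49) = -4 + 2499 = 2495)
R = -5982/4165 ≈ -1.4363
h = 499/4279 (h = 2495/21395 = 2495*(1/21395) = 499/4279 ≈ 0.11662)
h + R = 499/4279 - 5982/4165 = -23518643/17822035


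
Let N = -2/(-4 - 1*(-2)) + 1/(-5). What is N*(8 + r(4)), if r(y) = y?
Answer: 48/5 ≈ 9.6000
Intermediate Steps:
N = ⅘ (N = -2/(-4 + 2) + 1*(-⅕) = -2/(-2) - ⅕ = -2*(-½) - ⅕ = 1 - ⅕ = ⅘ ≈ 0.80000)
N*(8 + r(4)) = 4*(8 + 4)/5 = (⅘)*12 = 48/5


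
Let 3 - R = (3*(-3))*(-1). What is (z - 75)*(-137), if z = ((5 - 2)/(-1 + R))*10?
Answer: 76035/7 ≈ 10862.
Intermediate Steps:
R = -6 (R = 3 - 3*(-3)*(-1) = 3 - (-9)*(-1) = 3 - 1*9 = 3 - 9 = -6)
z = -30/7 (z = ((5 - 2)/(-1 - 6))*10 = (3/(-7))*10 = (3*(-⅐))*10 = -3/7*10 = -30/7 ≈ -4.2857)
(z - 75)*(-137) = (-30/7 - 75)*(-137) = -555/7*(-137) = 76035/7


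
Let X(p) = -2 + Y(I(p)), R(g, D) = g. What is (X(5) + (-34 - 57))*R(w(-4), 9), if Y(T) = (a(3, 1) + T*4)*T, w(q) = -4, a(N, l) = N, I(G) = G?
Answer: -88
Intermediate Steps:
Y(T) = T*(3 + 4*T) (Y(T) = (3 + T*4)*T = (3 + 4*T)*T = T*(3 + 4*T))
X(p) = -2 + p*(3 + 4*p)
(X(5) + (-34 - 57))*R(w(-4), 9) = ((-2 + 5*(3 + 4*5)) + (-34 - 57))*(-4) = ((-2 + 5*(3 + 20)) - 91)*(-4) = ((-2 + 5*23) - 91)*(-4) = ((-2 + 115) - 91)*(-4) = (113 - 91)*(-4) = 22*(-4) = -88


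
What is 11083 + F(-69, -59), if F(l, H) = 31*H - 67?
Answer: 9187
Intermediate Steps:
F(l, H) = -67 + 31*H
11083 + F(-69, -59) = 11083 + (-67 + 31*(-59)) = 11083 + (-67 - 1829) = 11083 - 1896 = 9187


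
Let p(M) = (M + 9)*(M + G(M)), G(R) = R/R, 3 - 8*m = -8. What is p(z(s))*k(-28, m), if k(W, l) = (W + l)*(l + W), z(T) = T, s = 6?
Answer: 4763745/64 ≈ 74434.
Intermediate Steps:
m = 11/8 (m = 3/8 - ⅛*(-8) = 3/8 + 1 = 11/8 ≈ 1.3750)
k(W, l) = (W + l)² (k(W, l) = (W + l)*(W + l) = (W + l)²)
G(R) = 1
p(M) = (1 + M)*(9 + M) (p(M) = (M + 9)*(M + 1) = (9 + M)*(1 + M) = (1 + M)*(9 + M))
p(z(s))*k(-28, m) = (9 + 6² + 10*6)*(-28 + 11/8)² = (9 + 36 + 60)*(-213/8)² = 105*(45369/64) = 4763745/64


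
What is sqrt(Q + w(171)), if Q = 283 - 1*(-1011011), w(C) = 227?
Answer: sqrt(1011521) ≈ 1005.7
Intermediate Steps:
Q = 1011294 (Q = 283 + 1011011 = 1011294)
sqrt(Q + w(171)) = sqrt(1011294 + 227) = sqrt(1011521)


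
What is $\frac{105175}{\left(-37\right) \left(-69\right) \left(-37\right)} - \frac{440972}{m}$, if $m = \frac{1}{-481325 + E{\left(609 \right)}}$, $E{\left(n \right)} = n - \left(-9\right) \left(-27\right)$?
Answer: $\frac{20034181739247053}{94461} \approx 2.1209 \cdot 10^{11}$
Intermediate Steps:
$E{\left(n \right)} = -243 + n$ ($E{\left(n \right)} = n - 243 = -243 + n$)
$m = - \frac{1}{480959}$ ($m = \frac{1}{-481325 + \left(-243 + 609\right)} = \frac{1}{-481325 + 366} = \frac{1}{-480959} = - \frac{1}{480959} \approx -2.0792 \cdot 10^{-6}$)
$\frac{105175}{\left(-37\right) \left(-69\right) \left(-37\right)} - \frac{440972}{m} = \frac{105175}{\left(-37\right) \left(-69\right) \left(-37\right)} - \frac{440972}{- \frac{1}{480959}} = \frac{105175}{2553 \left(-37\right)} - -212089452148 = \frac{105175}{-94461} + 212089452148 = 105175 \left(- \frac{1}{94461}\right) + 212089452148 = - \frac{105175}{94461} + 212089452148 = \frac{20034181739247053}{94461}$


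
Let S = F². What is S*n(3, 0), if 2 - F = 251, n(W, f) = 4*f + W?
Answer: 186003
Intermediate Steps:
n(W, f) = W + 4*f
F = -249 (F = 2 - 1*251 = 2 - 251 = -249)
S = 62001 (S = (-249)² = 62001)
S*n(3, 0) = 62001*(3 + 4*0) = 62001*(3 + 0) = 62001*3 = 186003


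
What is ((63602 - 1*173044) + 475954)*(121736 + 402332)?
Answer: 192077210816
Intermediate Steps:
((63602 - 1*173044) + 475954)*(121736 + 402332) = ((63602 - 173044) + 475954)*524068 = (-109442 + 475954)*524068 = 366512*524068 = 192077210816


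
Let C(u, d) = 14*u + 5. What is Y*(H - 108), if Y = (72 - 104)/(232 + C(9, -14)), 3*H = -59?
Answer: 12256/1089 ≈ 11.254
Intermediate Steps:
H = -59/3 (H = (1/3)*(-59) = -59/3 ≈ -19.667)
C(u, d) = 5 + 14*u
Y = -32/363 (Y = (72 - 104)/(232 + (5 + 14*9)) = -32/(232 + (5 + 126)) = -32/(232 + 131) = -32/363 ≈ -0.088154)
Y*(H - 108) = -32*(-59/3 - 108)/363 = -32/363*(-383/3) = 12256/1089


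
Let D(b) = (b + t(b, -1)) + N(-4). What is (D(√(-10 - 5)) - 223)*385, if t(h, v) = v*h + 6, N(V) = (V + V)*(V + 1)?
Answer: -74305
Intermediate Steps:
N(V) = 2*V*(1 + V) (N(V) = (2*V)*(1 + V) = 2*V*(1 + V))
t(h, v) = 6 + h*v (t(h, v) = h*v + 6 = 6 + h*v)
D(b) = 30 (D(b) = (b + (6 + b*(-1))) + 2*(-4)*(1 - 4) = (b + (6 - b)) + 2*(-4)*(-3) = 6 + 24 = 30)
(D(√(-10 - 5)) - 223)*385 = (30 - 223)*385 = -193*385 = -74305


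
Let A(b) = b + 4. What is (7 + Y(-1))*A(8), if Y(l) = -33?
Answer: -312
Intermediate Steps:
A(b) = 4 + b
(7 + Y(-1))*A(8) = (7 - 33)*(4 + 8) = -26*12 = -312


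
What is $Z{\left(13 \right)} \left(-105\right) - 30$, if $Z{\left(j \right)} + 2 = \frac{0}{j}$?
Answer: $180$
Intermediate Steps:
$Z{\left(j \right)} = -2$ ($Z{\left(j \right)} = -2 + \frac{0}{j} = -2 + 0 = -2$)
$Z{\left(13 \right)} \left(-105\right) - 30 = \left(-2\right) \left(-105\right) - 30 = 210 - 30 = 180$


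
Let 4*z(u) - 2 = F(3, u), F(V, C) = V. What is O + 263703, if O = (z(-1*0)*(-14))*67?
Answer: 525061/2 ≈ 2.6253e+5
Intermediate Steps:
z(u) = 5/4 (z(u) = 1/2 + (1/4)*3 = 1/2 + 3/4 = 5/4)
O = -2345/2 (O = ((5/4)*(-14))*67 = -35/2*67 = -2345/2 ≈ -1172.5)
O + 263703 = -2345/2 + 263703 = 525061/2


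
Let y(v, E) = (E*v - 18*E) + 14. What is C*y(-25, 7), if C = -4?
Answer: 1148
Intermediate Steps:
y(v, E) = 14 - 18*E + E*v (y(v, E) = (-18*E + E*v) + 14 = 14 - 18*E + E*v)
C*y(-25, 7) = -4*(14 - 18*7 + 7*(-25)) = -4*(14 - 126 - 175) = -4*(-287) = 1148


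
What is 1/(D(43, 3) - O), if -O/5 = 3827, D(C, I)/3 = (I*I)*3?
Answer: 1/19216 ≈ 5.2040e-5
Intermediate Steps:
D(C, I) = 9*I² (D(C, I) = 3*((I*I)*3) = 3*(I²*3) = 3*(3*I²) = 9*I²)
O = -19135 (O = -5*3827 = -19135)
1/(D(43, 3) - O) = 1/(9*3² - 1*(-19135)) = 1/(9*9 + 19135) = 1/(81 + 19135) = 1/19216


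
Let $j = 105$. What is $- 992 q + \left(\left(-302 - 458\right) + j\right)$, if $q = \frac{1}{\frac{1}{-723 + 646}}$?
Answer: $75729$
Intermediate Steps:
$q = -77$ ($q = \frac{1}{\frac{1}{-77}} = \frac{1}{- \frac{1}{77}} = -77$)
$- 992 q + \left(\left(-302 - 458\right) + j\right) = \left(-992\right) \left(-77\right) + \left(\left(-302 - 458\right) + 105\right) = 76384 + \left(-760 + 105\right) = 76384 - 655 = 75729$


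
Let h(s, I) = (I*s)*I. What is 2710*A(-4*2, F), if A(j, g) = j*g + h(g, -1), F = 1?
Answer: -18970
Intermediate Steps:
h(s, I) = s*I²
A(j, g) = g + g*j (A(j, g) = j*g + g*(-1)² = g*j + g*1 = g*j + g = g + g*j)
2710*A(-4*2, F) = 2710*(1*(1 - 4*2)) = 2710*(1*(1 - 8)) = 2710*(1*(-7)) = 2710*(-7) = -18970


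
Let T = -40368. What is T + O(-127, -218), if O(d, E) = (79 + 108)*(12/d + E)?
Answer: -10306262/127 ≈ -81152.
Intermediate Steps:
O(d, E) = 187*E + 2244/d (O(d, E) = 187*(E + 12/d) = 187*E + 2244/d)
T + O(-127, -218) = -40368 + (187*(-218) + 2244/(-127)) = -40368 + (-40766 + 2244*(-1/127)) = -40368 + (-40766 - 2244/127) = -40368 - 5179526/127 = -10306262/127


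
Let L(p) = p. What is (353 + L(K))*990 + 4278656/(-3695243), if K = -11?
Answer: 1251131096284/3695243 ≈ 3.3858e+5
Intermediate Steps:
(353 + L(K))*990 + 4278656/(-3695243) = (353 - 11)*990 + 4278656/(-3695243) = 342*990 + 4278656*(-1/3695243) = 338580 - 4278656/3695243 = 1251131096284/3695243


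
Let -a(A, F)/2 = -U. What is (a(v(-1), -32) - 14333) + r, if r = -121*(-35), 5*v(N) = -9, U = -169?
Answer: -10436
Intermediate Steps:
v(N) = -9/5 (v(N) = (⅕)*(-9) = -9/5)
r = 4235
a(A, F) = -338 (a(A, F) = -(-2)*(-169) = -2*169 = -338)
(a(v(-1), -32) - 14333) + r = (-338 - 14333) + 4235 = -14671 + 4235 = -10436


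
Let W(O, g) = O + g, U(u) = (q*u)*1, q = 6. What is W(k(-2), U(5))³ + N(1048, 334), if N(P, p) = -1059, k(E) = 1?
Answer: 28732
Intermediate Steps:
U(u) = 6*u (U(u) = (6*u)*1 = 6*u)
W(k(-2), U(5))³ + N(1048, 334) = (1 + 6*5)³ - 1059 = (1 + 30)³ - 1059 = 31³ - 1059 = 29791 - 1059 = 28732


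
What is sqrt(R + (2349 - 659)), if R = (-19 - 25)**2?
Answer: 7*sqrt(74) ≈ 60.216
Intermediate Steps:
R = 1936 (R = (-44)**2 = 1936)
sqrt(R + (2349 - 659)) = sqrt(1936 + (2349 - 659)) = sqrt(1936 + 1690) = sqrt(3626) = 7*sqrt(74)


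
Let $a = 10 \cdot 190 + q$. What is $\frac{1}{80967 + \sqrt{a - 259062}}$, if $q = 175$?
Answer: $\frac{80967}{6555912076} - \frac{i \sqrt{256987}}{6555912076} \approx 1.235 \cdot 10^{-5} - 7.7325 \cdot 10^{-8} i$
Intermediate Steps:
$a = 2075$ ($a = 10 \cdot 190 + 175 = 1900 + 175 = 2075$)
$\frac{1}{80967 + \sqrt{a - 259062}} = \frac{1}{80967 + \sqrt{2075 - 259062}} = \frac{1}{80967 + \sqrt{-256987}} = \frac{1}{80967 + i \sqrt{256987}}$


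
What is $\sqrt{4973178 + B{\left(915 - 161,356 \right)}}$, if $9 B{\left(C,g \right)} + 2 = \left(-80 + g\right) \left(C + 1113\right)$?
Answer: $\frac{2 \sqrt{11318473}}{3} \approx 2242.9$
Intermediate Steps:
$B{\left(C,g \right)} = - \frac{2}{9} + \frac{\left(-80 + g\right) \left(1113 + C\right)}{9}$ ($B{\left(C,g \right)} = - \frac{2}{9} + \frac{\left(-80 + g\right) \left(C + 1113\right)}{9} = - \frac{2}{9} + \frac{\left(-80 + g\right) \left(1113 + C\right)}{9}$)
$\sqrt{4973178 + B{\left(915 - 161,356 \right)}} = \sqrt{4973178 + \left(- \frac{89042}{9} - \frac{80 \left(915 - 161\right)}{9} + \frac{371}{3} \cdot 356 + \frac{1}{9} \left(915 - 161\right) 356\right)} = \sqrt{4973178 + \left(- \frac{89042}{9} - \frac{60320}{9} + \frac{132076}{3} + \frac{1}{9} \cdot 754 \cdot 356\right)} = \sqrt{4973178 + \left(- \frac{89042}{9} - \frac{60320}{9} + \frac{132076}{3} + \frac{268424}{9}\right)} = \sqrt{4973178 + \frac{515290}{9}} = \sqrt{\frac{45273892}{9}} = \frac{2 \sqrt{11318473}}{3}$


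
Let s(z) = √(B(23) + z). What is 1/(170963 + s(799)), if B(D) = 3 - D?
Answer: 170963/29228346590 - √779/29228346590 ≈ 5.8483e-6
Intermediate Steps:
s(z) = √(-20 + z) (s(z) = √((3 - 1*23) + z) = √((3 - 23) + z) = √(-20 + z))
1/(170963 + s(799)) = 1/(170963 + √(-20 + 799)) = 1/(170963 + √779)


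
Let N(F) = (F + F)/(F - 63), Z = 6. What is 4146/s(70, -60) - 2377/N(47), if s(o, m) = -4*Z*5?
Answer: 347843/940 ≈ 370.05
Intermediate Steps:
N(F) = 2*F/(-63 + F) (N(F) = (2*F)/(-63 + F) = 2*F/(-63 + F))
s(o, m) = -120 (s(o, m) = -4*6*5 = -24*5 = -120)
4146/s(70, -60) - 2377/N(47) = 4146/(-120) - 2377/(2*47/(-63 + 47)) = 4146*(-1/120) - 2377/(2*47/(-16)) = -691/20 - 2377/(2*47*(-1/16)) = -691/20 - 2377/(-47/8) = -691/20 - 2377*(-8/47) = -691/20 + 19016/47 = 347843/940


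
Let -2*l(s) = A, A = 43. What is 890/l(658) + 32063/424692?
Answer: -754573051/18261756 ≈ -41.320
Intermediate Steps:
l(s) = -43/2 (l(s) = -1/2*43 = -43/2)
890/l(658) + 32063/424692 = 890/(-43/2) + 32063/424692 = 890*(-2/43) + 32063*(1/424692) = -1780/43 + 32063/424692 = -754573051/18261756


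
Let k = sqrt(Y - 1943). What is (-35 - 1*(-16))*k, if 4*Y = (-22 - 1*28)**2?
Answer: -19*I*sqrt(1318) ≈ -689.78*I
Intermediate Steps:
Y = 625 (Y = (-22 - 1*28)**2/4 = (-22 - 28)**2/4 = (1/4)*(-50)**2 = (1/4)*2500 = 625)
k = I*sqrt(1318) (k = sqrt(625 - 1943) = sqrt(-1318) = I*sqrt(1318) ≈ 36.304*I)
(-35 - 1*(-16))*k = (-35 - 1*(-16))*(I*sqrt(1318)) = (-35 + 16)*(I*sqrt(1318)) = -19*I*sqrt(1318)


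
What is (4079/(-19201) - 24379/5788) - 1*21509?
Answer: -2390902770923/111135388 ≈ -21513.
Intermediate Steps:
(4079/(-19201) - 24379/5788) - 1*21509 = (4079*(-1/19201) - 24379*1/5788) - 21509 = (-4079/19201 - 24379/5788) - 21509 = -491710431/111135388 - 21509 = -2390902770923/111135388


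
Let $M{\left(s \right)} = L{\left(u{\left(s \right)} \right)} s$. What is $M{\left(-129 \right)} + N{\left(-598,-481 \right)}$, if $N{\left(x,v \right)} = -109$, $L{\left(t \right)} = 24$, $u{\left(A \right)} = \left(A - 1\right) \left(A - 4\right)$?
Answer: $-3205$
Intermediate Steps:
$u{\left(A \right)} = \left(-1 + A\right) \left(-4 + A\right)$
$M{\left(s \right)} = 24 s$
$M{\left(-129 \right)} + N{\left(-598,-481 \right)} = 24 \left(-129\right) - 109 = -3096 - 109 = -3205$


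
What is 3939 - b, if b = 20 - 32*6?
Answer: 4111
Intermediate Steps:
b = -172 (b = 20 - 192 = -172)
3939 - b = 3939 - 1*(-172) = 3939 + 172 = 4111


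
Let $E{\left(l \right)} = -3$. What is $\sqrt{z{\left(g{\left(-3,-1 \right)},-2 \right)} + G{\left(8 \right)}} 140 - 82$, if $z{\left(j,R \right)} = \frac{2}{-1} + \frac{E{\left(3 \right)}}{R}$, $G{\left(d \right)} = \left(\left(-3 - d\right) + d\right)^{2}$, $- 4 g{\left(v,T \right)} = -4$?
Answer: $-82 + 70 \sqrt{34} \approx 326.17$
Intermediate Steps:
$g{\left(v,T \right)} = 1$ ($g{\left(v,T \right)} = \left(- \frac{1}{4}\right) \left(-4\right) = 1$)
$G{\left(d \right)} = 9$ ($G{\left(d \right)} = \left(-3\right)^{2} = 9$)
$z{\left(j,R \right)} = -2 - \frac{3}{R}$ ($z{\left(j,R \right)} = \frac{2}{-1} - \frac{3}{R} = 2 \left(-1\right) - \frac{3}{R} = -2 - \frac{3}{R}$)
$\sqrt{z{\left(g{\left(-3,-1 \right)},-2 \right)} + G{\left(8 \right)}} 140 - 82 = \sqrt{\left(-2 - \frac{3}{-2}\right) + 9} \cdot 140 - 82 = \sqrt{\left(-2 - - \frac{3}{2}\right) + 9} \cdot 140 - 82 = \sqrt{\left(-2 + \frac{3}{2}\right) + 9} \cdot 140 - 82 = \sqrt{- \frac{1}{2} + 9} \cdot 140 - 82 = \sqrt{\frac{17}{2}} \cdot 140 - 82 = \frac{\sqrt{34}}{2} \cdot 140 - 82 = 70 \sqrt{34} - 82 = -82 + 70 \sqrt{34}$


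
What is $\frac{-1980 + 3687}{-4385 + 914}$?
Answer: $- \frac{569}{1157} \approx -0.49179$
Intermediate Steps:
$\frac{-1980 + 3687}{-4385 + 914} = \frac{1707}{-3471} = 1707 \left(- \frac{1}{3471}\right) = - \frac{569}{1157}$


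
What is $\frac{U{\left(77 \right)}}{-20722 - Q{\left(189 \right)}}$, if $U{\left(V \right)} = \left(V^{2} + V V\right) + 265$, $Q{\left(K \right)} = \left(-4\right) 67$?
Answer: $- \frac{4041}{6818} \approx -0.5927$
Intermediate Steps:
$Q{\left(K \right)} = -268$
$U{\left(V \right)} = 265 + 2 V^{2}$ ($U{\left(V \right)} = \left(V^{2} + V^{2}\right) + 265 = 2 V^{2} + 265 = 265 + 2 V^{2}$)
$\frac{U{\left(77 \right)}}{-20722 - Q{\left(189 \right)}} = \frac{265 + 2 \cdot 77^{2}}{-20722 - -268} = \frac{265 + 2 \cdot 5929}{-20722 + 268} = \frac{265 + 11858}{-20454} = 12123 \left(- \frac{1}{20454}\right) = - \frac{4041}{6818}$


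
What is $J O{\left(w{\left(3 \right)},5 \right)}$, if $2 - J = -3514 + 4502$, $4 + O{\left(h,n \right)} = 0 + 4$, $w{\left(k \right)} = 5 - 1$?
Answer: $0$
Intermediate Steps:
$w{\left(k \right)} = 4$ ($w{\left(k \right)} = 5 - 1 = 4$)
$O{\left(h,n \right)} = 0$ ($O{\left(h,n \right)} = -4 + \left(0 + 4\right) = -4 + 4 = 0$)
$J = -986$ ($J = 2 - \left(-3514 + 4502\right) = 2 - 988 = -986$)
$J O{\left(w{\left(3 \right)},5 \right)} = \left(-986\right) 0 = 0$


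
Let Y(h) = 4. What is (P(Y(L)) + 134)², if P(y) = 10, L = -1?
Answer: 20736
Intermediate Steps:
(P(Y(L)) + 134)² = (10 + 134)² = 144² = 20736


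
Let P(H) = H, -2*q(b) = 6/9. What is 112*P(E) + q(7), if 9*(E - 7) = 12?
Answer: 933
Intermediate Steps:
E = 25/3 (E = 7 + (⅑)*12 = 7 + 4/3 = 25/3 ≈ 8.3333)
q(b) = -⅓ (q(b) = -3/9 = -½*⅔ = -⅓)
112*P(E) + q(7) = 112*(25/3) - ⅓ = 2800/3 - ⅓ = 933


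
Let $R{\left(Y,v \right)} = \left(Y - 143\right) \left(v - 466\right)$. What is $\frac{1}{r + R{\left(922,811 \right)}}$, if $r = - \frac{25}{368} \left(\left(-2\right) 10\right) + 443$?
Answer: $\frac{92}{24766341} \approx 3.7147 \cdot 10^{-6}$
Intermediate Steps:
$r = \frac{40881}{92}$ ($r = \left(-25\right) \frac{1}{368} \left(-20\right) + 443 = \left(- \frac{25}{368}\right) \left(-20\right) + 443 = \frac{125}{92} + 443 = \frac{40881}{92} \approx 444.36$)
$R{\left(Y,v \right)} = \left(-466 + v\right) \left(-143 + Y\right)$ ($R{\left(Y,v \right)} = \left(-143 + Y\right) \left(-466 + v\right) = \left(-466 + v\right) \left(-143 + Y\right)$)
$\frac{1}{r + R{\left(922,811 \right)}} = \frac{1}{\frac{40881}{92} + \left(66638 - 429652 - 115973 + 922 \cdot 811\right)} = \frac{1}{\frac{40881}{92} + \left(66638 - 429652 - 115973 + 747742\right)} = \frac{1}{\frac{40881}{92} + 268755} = \frac{1}{\frac{24766341}{92}} = \frac{92}{24766341}$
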